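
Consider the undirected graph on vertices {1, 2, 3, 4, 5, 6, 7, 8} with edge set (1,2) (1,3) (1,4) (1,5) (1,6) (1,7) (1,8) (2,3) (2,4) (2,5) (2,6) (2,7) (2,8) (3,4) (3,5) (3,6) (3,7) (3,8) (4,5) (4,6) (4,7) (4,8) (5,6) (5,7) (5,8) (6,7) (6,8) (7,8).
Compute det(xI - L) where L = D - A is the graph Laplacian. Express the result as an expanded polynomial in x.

x^8 - 56x^7 + 1344x^6 - 17920x^5 + 143360x^4 - 688128x^3 + 1835008x^2 - 2097152x

Reading degrees in the order [1, 2, 3, 4, 5, 6, 7, 8] gives [7, 7, 7, 7, 7, 7, 7, 7]; set D = diag(7, 7, 7, 7, 7, 7, 7, 7) and form L = D - A. The eigenvalues of L are [0, 8, 8, 8, 8, 8, 8, 8]; the characteristic polynomial is the product of (x - lambda_i), which multiplies out to x^8 - 56x^7 + 1344x^6 - 17920x^5 + 143360x^4 - 688128x^3 + 1835008x^2 - 2097152x. Since p(0) = det(-L) = 0, x divides p(x).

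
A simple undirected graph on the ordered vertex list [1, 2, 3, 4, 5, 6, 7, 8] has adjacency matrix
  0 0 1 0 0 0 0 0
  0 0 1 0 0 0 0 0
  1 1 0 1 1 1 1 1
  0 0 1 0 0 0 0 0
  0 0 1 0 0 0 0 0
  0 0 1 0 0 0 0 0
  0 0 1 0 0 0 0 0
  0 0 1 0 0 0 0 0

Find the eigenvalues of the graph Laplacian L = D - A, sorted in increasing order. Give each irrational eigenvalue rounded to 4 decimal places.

[0, 1, 1, 1, 1, 1, 1, 8]

With the vertex order [1, 2, 3, 4, 5, 6, 7, 8], the degrees are [1, 1, 7, 1, 1, 1, 1, 1], giving D = diag(1, 1, 7, 1, 1, 1, 1, 1) and L = D - A. Diagonalising L (or applying a numerical eigensolver to the 8x8 matrix) gives the spectrum above. The single zero eigenvalue shows the graph is connected. The eigenvalues sum to 14, which equals trace(L) = 2|E|.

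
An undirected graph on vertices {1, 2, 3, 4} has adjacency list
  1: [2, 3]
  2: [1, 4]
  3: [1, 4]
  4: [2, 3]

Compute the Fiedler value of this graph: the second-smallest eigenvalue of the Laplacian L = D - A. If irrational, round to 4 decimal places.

Reading degrees in the order [1, 2, 3, 4] gives [2, 2, 2, 2]; set D = diag(2, 2, 2, 2) and form L = D - A. The sorted Laplacian eigenvalues are [0, 2, 2, 4]; the algebraic connectivity is the second entry, 2. The largest eigenvalue, 4, is at most the vertex count 4. The eigenvalues sum to 8, which equals trace(L) = 2|E|.

2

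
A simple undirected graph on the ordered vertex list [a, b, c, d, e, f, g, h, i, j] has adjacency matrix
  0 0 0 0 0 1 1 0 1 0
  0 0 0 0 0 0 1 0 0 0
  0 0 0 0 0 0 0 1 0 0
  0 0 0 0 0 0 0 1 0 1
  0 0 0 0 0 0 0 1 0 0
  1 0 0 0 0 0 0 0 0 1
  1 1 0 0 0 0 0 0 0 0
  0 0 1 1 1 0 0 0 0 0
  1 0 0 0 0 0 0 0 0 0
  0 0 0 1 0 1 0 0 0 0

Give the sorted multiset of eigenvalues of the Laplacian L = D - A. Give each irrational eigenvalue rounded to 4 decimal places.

Reading degrees in the order [a, b, c, d, e, f, g, h, i, j] gives [3, 1, 1, 2, 1, 2, 2, 3, 1, 2]; set D = diag(3, 1, 1, 2, 1, 2, 2, 3, 1, 2) and form L = D - A. L is symmetric positive semidefinite, so every eigenvalue is real and nonnegative.

[0, 0.1172, 0.5188, 0.7586, 1, 1.6674, 2.3111, 3.0846, 4.1701, 4.3721]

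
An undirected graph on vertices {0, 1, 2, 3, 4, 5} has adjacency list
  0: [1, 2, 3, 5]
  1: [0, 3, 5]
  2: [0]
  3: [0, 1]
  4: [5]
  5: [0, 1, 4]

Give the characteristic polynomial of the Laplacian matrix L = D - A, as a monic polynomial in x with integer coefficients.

Reading degrees in the order [0, 1, 2, 3, 4, 5] gives [4, 3, 1, 2, 1, 3]; set D = diag(4, 3, 1, 2, 1, 3) and form L = D - A. L has integer entries, so p(x) = det(xI - L) has integer coefficients. Expanding the determinant yields x^6 - 14x^5 + 71x^4 - 158x^3 + 149x^2 - 48x. The coefficient of x^5 equals -trace(L) = -14, matching the sum of degrees. By the matrix-tree theorem the graph has (1/6) * product of the nonzero eigenvalues = 8 spanning trees.

x^6 - 14x^5 + 71x^4 - 158x^3 + 149x^2 - 48x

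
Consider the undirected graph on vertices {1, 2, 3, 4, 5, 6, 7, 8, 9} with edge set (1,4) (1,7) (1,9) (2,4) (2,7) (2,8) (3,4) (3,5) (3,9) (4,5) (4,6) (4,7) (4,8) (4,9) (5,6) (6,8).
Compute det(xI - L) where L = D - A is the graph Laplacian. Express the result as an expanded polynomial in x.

x^9 - 32x^8 + 428x^7 - 3136x^6 + 13786x^5 - 37232x^4 + 60276x^3 - 53424x^2 + 19845x

Each diagonal entry of L is the vertex degree and each off-diagonal entry is -1 where an edge is present, 0 otherwise; in the order [1, 2, 3, 4, 5, 6, 7, 8, 9] the diagonal is [3, 3, 3, 8, 3, 3, 3, 3, 3]. Computing det(xI - L) by cofactor expansion (or equivalently via sum-over-permutations) gives x^9 - 32x^8 + 428x^7 - 3136x^6 + 13786x^5 - 37232x^4 + 60276x^3 - 53424x^2 + 19845x. The constant term is 0 because L is singular (the all-ones vector lies in its kernel). The largest eigenvalue, 9, is at most the vertex count 9. By the matrix-tree theorem the graph has (1/9) * product of the nonzero eigenvalues = 2205 spanning trees.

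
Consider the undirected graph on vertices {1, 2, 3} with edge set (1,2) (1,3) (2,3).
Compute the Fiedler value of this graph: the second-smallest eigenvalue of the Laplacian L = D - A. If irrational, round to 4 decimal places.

3

Reading degrees in the order [1, 2, 3] gives [2, 2, 2]; set D = diag(2, 2, 2) and form L = D - A. Computing the eigenvalues of L and sorting gives [0, 3, 3]. The Fiedler value lambda_2 = 3 is strictly positive, so the graph is connected. There is one zero in the spectrum, matching the 1 component.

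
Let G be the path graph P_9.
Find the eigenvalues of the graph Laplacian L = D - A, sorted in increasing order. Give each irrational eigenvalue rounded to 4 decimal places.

[0, 0.1206, 0.4679, 1, 1.6527, 2.3473, 3, 3.5321, 3.8794]

The graph has 9 vertices and degree multiset [2, 2, 2, 2, 2, 2, 2, 1, 1]; D is the diagonal matrix of degrees and L = D - A. Since every row of L sums to 0, the all-ones vector is in the kernel and 0 is an eigenvalue. The single zero eigenvalue shows the graph is connected. There is one zero in the spectrum, matching the 1 component.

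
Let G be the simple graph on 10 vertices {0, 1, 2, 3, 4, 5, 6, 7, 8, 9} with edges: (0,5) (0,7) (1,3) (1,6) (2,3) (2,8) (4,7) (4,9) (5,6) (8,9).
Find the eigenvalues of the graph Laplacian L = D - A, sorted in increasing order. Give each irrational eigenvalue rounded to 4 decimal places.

[0, 0.3820, 0.3820, 1.3820, 1.3820, 2.6180, 2.6180, 3.6180, 3.6180, 4]

With the vertex order [0, 1, 2, 3, 4, 5, 6, 7, 8, 9], the degrees are [2, 2, 2, 2, 2, 2, 2, 2, 2, 2], giving D = diag(2, 2, 2, 2, 2, 2, 2, 2, 2, 2) and L = D - A. Since every row of L sums to 0, the all-ones vector is in the kernel and 0 is an eigenvalue. The single zero eigenvalue shows the graph is connected. The eigenvalues sum to 20, which equals trace(L) = 2|E|.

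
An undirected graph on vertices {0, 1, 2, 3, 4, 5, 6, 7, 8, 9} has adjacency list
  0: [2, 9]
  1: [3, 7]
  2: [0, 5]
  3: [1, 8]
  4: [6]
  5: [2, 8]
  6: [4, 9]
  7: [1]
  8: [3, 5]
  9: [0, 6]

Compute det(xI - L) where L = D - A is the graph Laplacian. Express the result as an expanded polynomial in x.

Reading degrees in the order [0, 1, 2, 3, 4, 5, 6, 7, 8, 9] gives [2, 2, 2, 2, 1, 2, 2, 1, 2, 2]; set D = diag(2, 2, 2, 2, 1, 2, 2, 1, 2, 2) and form L = D - A. Computing det(xI - L) by cofactor expansion (or equivalently via sum-over-permutations) gives x^10 - 18x^9 + 136x^8 - 560x^7 + 1365x^6 - 2002x^5 + 1716x^4 - 792x^3 + 165x^2 - 10x. The coefficient of x^9 equals -trace(L) = -18, matching the sum of degrees. The eigenvalues sum to 18, which equals trace(L) = 2|E|.

x^10 - 18x^9 + 136x^8 - 560x^7 + 1365x^6 - 2002x^5 + 1716x^4 - 792x^3 + 165x^2 - 10x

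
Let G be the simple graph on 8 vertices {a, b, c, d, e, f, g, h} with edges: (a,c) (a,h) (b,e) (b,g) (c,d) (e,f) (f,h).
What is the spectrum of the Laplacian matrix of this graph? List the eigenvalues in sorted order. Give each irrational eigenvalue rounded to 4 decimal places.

[0, 0.1522, 0.5858, 1.2346, 2, 2.7654, 3.4142, 3.8478]

Reading degrees in the order [a, b, c, d, e, f, g, h] gives [2, 2, 2, 1, 2, 2, 1, 2]; set D = diag(2, 2, 2, 1, 2, 2, 1, 2) and form L = D - A. The multiplicity of 0 as a Laplacian eigenvalue equals the number of connected components. There is one zero in the spectrum, matching the 1 component. The eigenvalues sum to 14, which equals trace(L) = 2|E|.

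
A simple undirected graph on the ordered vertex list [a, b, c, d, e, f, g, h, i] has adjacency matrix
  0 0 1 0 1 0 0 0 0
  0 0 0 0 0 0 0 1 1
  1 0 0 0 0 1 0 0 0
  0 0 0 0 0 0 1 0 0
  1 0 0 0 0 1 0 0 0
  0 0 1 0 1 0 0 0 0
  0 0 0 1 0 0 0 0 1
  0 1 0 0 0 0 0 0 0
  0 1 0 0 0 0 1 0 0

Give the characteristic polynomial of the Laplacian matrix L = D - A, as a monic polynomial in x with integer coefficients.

x^9 - 16x^8 + 105x^7 - 364x^6 + 713x^5 - 776x^4 + 420x^3 - 80x^2

Reading degrees in the order [a, b, c, d, e, f, g, h, i] gives [2, 2, 2, 1, 2, 2, 2, 1, 2]; set D = diag(2, 2, 2, 1, 2, 2, 2, 1, 2) and form L = D - A. L has integer entries, so p(x) = det(xI - L) has integer coefficients. Expanding the determinant yields x^9 - 16x^8 + 105x^7 - 364x^6 + 713x^5 - 776x^4 + 420x^3 - 80x^2. The constant term is 0 because L is singular (the all-ones vector lies in its kernel). There are 2 zeros in the spectrum, matching the 2 components.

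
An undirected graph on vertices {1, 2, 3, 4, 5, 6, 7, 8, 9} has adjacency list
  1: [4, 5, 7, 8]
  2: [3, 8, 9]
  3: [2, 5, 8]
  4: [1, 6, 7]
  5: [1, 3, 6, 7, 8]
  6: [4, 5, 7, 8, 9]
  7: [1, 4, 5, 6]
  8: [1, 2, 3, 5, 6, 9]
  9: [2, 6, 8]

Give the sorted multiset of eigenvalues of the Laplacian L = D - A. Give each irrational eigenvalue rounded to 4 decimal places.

[0, 1.3619, 2.6417, 3.6603, 4.1941, 4.6454, 5.4667, 6.6317, 7.3984]

Reading degrees in the order [1, 2, 3, 4, 5, 6, 7, 8, 9] gives [4, 3, 3, 3, 5, 5, 4, 6, 3]; set D = diag(4, 3, 3, 3, 5, 5, 4, 6, 3) and form L = D - A. Since every row of L sums to 0, the all-ones vector is in the kernel and 0 is an eigenvalue. There is one zero in the spectrum, matching the 1 component.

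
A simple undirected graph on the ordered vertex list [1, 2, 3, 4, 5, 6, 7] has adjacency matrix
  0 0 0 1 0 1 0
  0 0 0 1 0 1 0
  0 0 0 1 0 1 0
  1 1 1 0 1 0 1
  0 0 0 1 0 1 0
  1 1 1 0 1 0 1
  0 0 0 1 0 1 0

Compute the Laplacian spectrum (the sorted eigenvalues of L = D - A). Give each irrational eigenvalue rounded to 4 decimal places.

With the vertex order [1, 2, 3, 4, 5, 6, 7], the degrees are [2, 2, 2, 5, 2, 5, 2], giving D = diag(2, 2, 2, 5, 2, 5, 2) and L = D - A. Diagonalising L (or applying a numerical eigensolver to the 7x7 matrix) gives the spectrum above. The eigenvalues sum to 20, which equals trace(L) = 2|E|.

[0, 2, 2, 2, 2, 5, 7]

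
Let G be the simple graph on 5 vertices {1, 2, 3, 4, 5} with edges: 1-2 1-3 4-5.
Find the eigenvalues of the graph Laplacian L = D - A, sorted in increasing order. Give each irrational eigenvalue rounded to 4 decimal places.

Each diagonal entry of L is the vertex degree and each off-diagonal entry is -1 where an edge is present, 0 otherwise; in the order [1, 2, 3, 4, 5] the diagonal is [2, 1, 1, 1, 1]. The multiplicity of 0 as a Laplacian eigenvalue equals the number of connected components. The 2 zero eigenvalues correspond to the 2 connected components. There are 2 zeros in the spectrum, matching the 2 components. The largest eigenvalue, 3, is at most the vertex count 5.

[0, 0, 1, 2, 3]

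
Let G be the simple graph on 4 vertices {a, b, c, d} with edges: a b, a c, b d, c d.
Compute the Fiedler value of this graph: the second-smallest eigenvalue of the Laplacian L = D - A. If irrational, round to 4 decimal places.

With the vertex order [a, b, c, d], the degrees are [2, 2, 2, 2], giving D = diag(2, 2, 2, 2) and L = D - A. The sorted Laplacian eigenvalues are [0, 2, 2, 4]; the algebraic connectivity is the second entry, 2. By the matrix-tree theorem the graph has (1/4) * product of the nonzero eigenvalues = 4 spanning trees.

2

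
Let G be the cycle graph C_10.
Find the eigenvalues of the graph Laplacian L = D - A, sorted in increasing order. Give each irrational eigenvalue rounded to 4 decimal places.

[0, 0.3820, 0.3820, 1.3820, 1.3820, 2.6180, 2.6180, 3.6180, 3.6180, 4]

The graph has 10 vertices and degree multiset [2, 2, 2, 2, 2, 2, 2, 2, 2, 2]; D is the diagonal matrix of degrees and L = D - A. Since every row of L sums to 0, the all-ones vector is in the kernel and 0 is an eigenvalue. There is one zero in the spectrum, matching the 1 component.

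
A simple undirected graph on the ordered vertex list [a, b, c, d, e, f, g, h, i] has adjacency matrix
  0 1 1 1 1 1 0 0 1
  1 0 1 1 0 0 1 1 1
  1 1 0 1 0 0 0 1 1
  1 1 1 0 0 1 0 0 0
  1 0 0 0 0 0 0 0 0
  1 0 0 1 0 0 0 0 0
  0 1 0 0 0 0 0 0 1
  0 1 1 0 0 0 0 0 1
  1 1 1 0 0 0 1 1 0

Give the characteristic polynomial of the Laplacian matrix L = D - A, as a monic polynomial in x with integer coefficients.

Each diagonal entry of L is the vertex degree and each off-diagonal entry is -1 where an edge is present, 0 otherwise; in the order [a, b, c, d, e, f, g, h, i] the diagonal is [6, 6, 5, 4, 1, 2, 2, 3, 5]. L has integer entries, so p(x) = det(xI - L) has integer coefficients. Expanding the determinant yields x^9 - 34x^8 + 483x^7 - 3716x^6 + 16781x^5 - 45072x^4 + 69539x^3 - 55806x^2 + 17712x. Since p(0) = det(-L) = 0, x divides p(x).

x^9 - 34x^8 + 483x^7 - 3716x^6 + 16781x^5 - 45072x^4 + 69539x^3 - 55806x^2 + 17712x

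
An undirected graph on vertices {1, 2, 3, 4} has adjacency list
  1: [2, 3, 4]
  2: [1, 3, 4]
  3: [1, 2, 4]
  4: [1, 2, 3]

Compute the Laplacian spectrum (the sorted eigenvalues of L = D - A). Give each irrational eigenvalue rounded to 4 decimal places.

With the vertex order [1, 2, 3, 4], the degrees are [3, 3, 3, 3], giving D = diag(3, 3, 3, 3) and L = D - A. L is symmetric positive semidefinite, so every eigenvalue is real and nonnegative.

[0, 4, 4, 4]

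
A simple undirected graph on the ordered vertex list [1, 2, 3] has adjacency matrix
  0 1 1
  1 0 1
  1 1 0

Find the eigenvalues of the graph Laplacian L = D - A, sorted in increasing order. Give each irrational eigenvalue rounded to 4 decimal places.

[0, 3, 3]

Each diagonal entry of L is the vertex degree and each off-diagonal entry is -1 where an edge is present, 0 otherwise; in the order [1, 2, 3] the diagonal is [2, 2, 2]. Since every row of L sums to 0, the all-ones vector is in the kernel and 0 is an eigenvalue. The single zero eigenvalue shows the graph is connected. By the matrix-tree theorem the graph has (1/3) * product of the nonzero eigenvalues = 3 spanning trees.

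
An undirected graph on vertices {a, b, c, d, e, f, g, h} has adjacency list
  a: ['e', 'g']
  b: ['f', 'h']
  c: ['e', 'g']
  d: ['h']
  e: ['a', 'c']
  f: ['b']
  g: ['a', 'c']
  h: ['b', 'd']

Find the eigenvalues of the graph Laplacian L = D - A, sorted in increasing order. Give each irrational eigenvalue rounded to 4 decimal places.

Each diagonal entry of L is the vertex degree and each off-diagonal entry is -1 where an edge is present, 0 otherwise; in the order [a, b, c, d, e, f, g, h] the diagonal is [2, 2, 2, 1, 2, 1, 2, 2]. The multiplicity of 0 as a Laplacian eigenvalue equals the number of connected components. The 2 zero eigenvalues correspond to the 2 connected components.

[0, 0, 0.5858, 2, 2, 2, 3.4142, 4]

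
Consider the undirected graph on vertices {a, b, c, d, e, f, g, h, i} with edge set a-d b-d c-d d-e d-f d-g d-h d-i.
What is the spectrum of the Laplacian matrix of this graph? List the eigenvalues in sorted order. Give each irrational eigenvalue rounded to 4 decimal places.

[0, 1, 1, 1, 1, 1, 1, 1, 9]

With the vertex order [a, b, c, d, e, f, g, h, i], the degrees are [1, 1, 1, 8, 1, 1, 1, 1, 1], giving D = diag(1, 1, 1, 8, 1, 1, 1, 1, 1) and L = D - A. The multiplicity of 0 as a Laplacian eigenvalue equals the number of connected components. The single zero eigenvalue shows the graph is connected. There is one zero in the spectrum, matching the 1 component.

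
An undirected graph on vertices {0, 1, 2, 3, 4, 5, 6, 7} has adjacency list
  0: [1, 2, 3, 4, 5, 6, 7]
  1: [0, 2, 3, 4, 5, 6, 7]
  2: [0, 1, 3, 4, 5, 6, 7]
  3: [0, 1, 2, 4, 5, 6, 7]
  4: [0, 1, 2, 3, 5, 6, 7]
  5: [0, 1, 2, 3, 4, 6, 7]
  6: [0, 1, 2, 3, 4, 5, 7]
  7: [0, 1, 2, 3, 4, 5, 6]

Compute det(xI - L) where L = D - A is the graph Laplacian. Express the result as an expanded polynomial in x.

x^8 - 56x^7 + 1344x^6 - 17920x^5 + 143360x^4 - 688128x^3 + 1835008x^2 - 2097152x

With the vertex order [0, 1, 2, 3, 4, 5, 6, 7], the degrees are [7, 7, 7, 7, 7, 7, 7, 7], giving D = diag(7, 7, 7, 7, 7, 7, 7, 7) and L = D - A. Computing det(xI - L) by cofactor expansion (or equivalently via sum-over-permutations) gives x^8 - 56x^7 + 1344x^6 - 17920x^5 + 143360x^4 - 688128x^3 + 1835008x^2 - 2097152x. The constant term is 0 because L is singular (the all-ones vector lies in its kernel). By the matrix-tree theorem the graph has (1/8) * product of the nonzero eigenvalues = 262144 spanning trees.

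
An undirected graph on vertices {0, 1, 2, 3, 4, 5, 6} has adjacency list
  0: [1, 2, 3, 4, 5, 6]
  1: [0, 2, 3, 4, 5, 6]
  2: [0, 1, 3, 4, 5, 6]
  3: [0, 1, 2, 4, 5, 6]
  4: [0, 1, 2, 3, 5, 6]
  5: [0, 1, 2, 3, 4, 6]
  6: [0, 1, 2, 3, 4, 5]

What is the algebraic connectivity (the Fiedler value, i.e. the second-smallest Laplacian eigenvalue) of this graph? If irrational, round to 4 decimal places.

With the vertex order [0, 1, 2, 3, 4, 5, 6], the degrees are [6, 6, 6, 6, 6, 6, 6], giving D = diag(6, 6, 6, 6, 6, 6, 6) and L = D - A. The sorted Laplacian eigenvalues are [0, 7, 7, 7, 7, 7, 7]; the algebraic connectivity is the second entry, 7. By the matrix-tree theorem the graph has (1/7) * product of the nonzero eigenvalues = 16807 spanning trees.

7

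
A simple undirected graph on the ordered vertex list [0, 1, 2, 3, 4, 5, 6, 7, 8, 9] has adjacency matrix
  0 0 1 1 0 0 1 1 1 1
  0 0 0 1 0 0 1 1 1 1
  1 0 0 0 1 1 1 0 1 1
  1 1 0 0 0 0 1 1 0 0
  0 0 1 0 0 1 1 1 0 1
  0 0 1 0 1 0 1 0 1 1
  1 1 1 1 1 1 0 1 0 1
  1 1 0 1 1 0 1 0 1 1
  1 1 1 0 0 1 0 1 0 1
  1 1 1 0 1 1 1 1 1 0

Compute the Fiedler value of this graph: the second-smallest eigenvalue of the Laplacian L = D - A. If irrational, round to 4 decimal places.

3.0868

Each diagonal entry of L is the vertex degree and each off-diagonal entry is -1 where an edge is present, 0 otherwise; in the order [0, 1, 2, 3, 4, 5, 6, 7, 8, 9] the diagonal is [6, 5, 6, 4, 5, 5, 8, 7, 6, 8]. Computing the eigenvalues of L and sorting gives [0, 3.0868, 4.8779, 5.2298, 5.6991, 6.8632, 7.3231, 8.3837, 9.1449, 9.3916]. The Fiedler value lambda_2 = 3.0868 is strictly positive, so the graph is connected. The eigenvalues sum to 60, which equals trace(L) = 2|E|. The largest eigenvalue, 9.3916, is at most the vertex count 10.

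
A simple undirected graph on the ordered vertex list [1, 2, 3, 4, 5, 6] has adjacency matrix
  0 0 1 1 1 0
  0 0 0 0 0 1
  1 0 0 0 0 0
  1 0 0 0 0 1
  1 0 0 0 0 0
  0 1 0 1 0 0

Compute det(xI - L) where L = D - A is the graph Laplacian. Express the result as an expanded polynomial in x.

x^6 - 10x^5 + 35x^4 - 52x^3 + 32x^2 - 6x

Each diagonal entry of L is the vertex degree and each off-diagonal entry is -1 where an edge is present, 0 otherwise; in the order [1, 2, 3, 4, 5, 6] the diagonal is [3, 1, 1, 2, 1, 2]. Computing det(xI - L) by cofactor expansion (or equivalently via sum-over-permutations) gives x^6 - 10x^5 + 35x^4 - 52x^3 + 32x^2 - 6x. The constant term is 0 because L is singular (the all-ones vector lies in its kernel). The eigenvalues sum to 10, which equals trace(L) = 2|E|.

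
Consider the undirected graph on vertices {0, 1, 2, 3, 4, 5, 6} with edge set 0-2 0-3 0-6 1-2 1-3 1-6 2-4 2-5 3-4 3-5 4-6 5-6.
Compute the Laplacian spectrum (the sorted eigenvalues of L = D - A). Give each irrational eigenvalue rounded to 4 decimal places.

[0, 3, 3, 3, 4, 4, 7]

Reading degrees in the order [0, 1, 2, 3, 4, 5, 6] gives [3, 3, 4, 4, 3, 3, 4]; set D = diag(3, 3, 4, 4, 3, 3, 4) and form L = D - A. The multiplicity of 0 as a Laplacian eigenvalue equals the number of connected components. The single zero eigenvalue shows the graph is connected.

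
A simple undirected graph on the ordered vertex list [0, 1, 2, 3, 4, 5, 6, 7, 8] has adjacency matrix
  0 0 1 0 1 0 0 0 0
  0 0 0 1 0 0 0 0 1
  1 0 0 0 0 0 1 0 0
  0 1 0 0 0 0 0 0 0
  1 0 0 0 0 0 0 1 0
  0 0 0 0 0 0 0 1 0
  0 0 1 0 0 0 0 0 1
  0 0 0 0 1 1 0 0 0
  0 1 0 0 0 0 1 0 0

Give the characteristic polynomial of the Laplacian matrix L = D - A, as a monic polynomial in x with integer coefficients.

With the vertex order [0, 1, 2, 3, 4, 5, 6, 7, 8], the degrees are [2, 2, 2, 1, 2, 1, 2, 2, 2], giving D = diag(2, 2, 2, 1, 2, 1, 2, 2, 2) and L = D - A. Computing det(xI - L) by cofactor expansion (or equivalently via sum-over-permutations) gives x^9 - 16x^8 + 105x^7 - 364x^6 + 715x^5 - 792x^4 + 462x^3 - 120x^2 + 9x. The constant term is 0 because L is singular (the all-ones vector lies in its kernel). The eigenvalues sum to 16, which equals trace(L) = 2|E|. By the matrix-tree theorem the graph has (1/9) * product of the nonzero eigenvalues = 1 spanning tree.

x^9 - 16x^8 + 105x^7 - 364x^6 + 715x^5 - 792x^4 + 462x^3 - 120x^2 + 9x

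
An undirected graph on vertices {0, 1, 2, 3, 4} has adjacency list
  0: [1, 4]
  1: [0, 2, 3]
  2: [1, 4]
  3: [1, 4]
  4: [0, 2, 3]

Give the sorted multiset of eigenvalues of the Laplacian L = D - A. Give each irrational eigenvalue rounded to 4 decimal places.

Each diagonal entry of L is the vertex degree and each off-diagonal entry is -1 where an edge is present, 0 otherwise; in the order [0, 1, 2, 3, 4] the diagonal is [2, 3, 2, 2, 3]. L is symmetric positive semidefinite, so every eigenvalue is real and nonnegative. There is one zero in the spectrum, matching the 1 component.

[0, 2, 2, 3, 5]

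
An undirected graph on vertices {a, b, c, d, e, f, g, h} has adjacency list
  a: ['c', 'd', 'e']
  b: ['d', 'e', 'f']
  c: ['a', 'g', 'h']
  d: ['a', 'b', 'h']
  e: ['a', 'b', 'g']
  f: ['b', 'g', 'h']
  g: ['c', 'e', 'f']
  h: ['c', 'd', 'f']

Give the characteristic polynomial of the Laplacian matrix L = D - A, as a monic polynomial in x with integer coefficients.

With the vertex order [a, b, c, d, e, f, g, h], the degrees are [3, 3, 3, 3, 3, 3, 3, 3], giving D = diag(3, 3, 3, 3, 3, 3, 3, 3) and L = D - A. The eigenvalues of L are [0, 2, 2, 2, 4, 4, 4, 6]; the characteristic polynomial is the product of (x - lambda_i), which multiplies out to x^8 - 24x^7 + 240x^6 - 1296x^5 + 4080x^4 - 7488x^3 + 7424x^2 - 3072x. Since p(0) = det(-L) = 0, x divides p(x). The largest eigenvalue, 6, is at most the vertex count 8.

x^8 - 24x^7 + 240x^6 - 1296x^5 + 4080x^4 - 7488x^3 + 7424x^2 - 3072x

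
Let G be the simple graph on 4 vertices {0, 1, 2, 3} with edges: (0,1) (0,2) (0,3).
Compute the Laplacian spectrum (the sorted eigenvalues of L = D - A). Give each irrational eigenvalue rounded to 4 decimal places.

[0, 1, 1, 4]

Each diagonal entry of L is the vertex degree and each off-diagonal entry is -1 where an edge is present, 0 otherwise; in the order [0, 1, 2, 3] the diagonal is [3, 1, 1, 1]. Diagonalising L (or applying a numerical eigensolver to the 4x4 matrix) gives the spectrum above. The largest eigenvalue, 4, is at most the vertex count 4. The eigenvalues sum to 6, which equals trace(L) = 2|E|.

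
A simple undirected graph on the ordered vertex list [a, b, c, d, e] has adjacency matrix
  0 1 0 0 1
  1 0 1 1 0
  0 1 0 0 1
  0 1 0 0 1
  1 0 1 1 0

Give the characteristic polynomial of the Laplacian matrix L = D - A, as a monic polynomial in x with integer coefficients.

x^5 - 12x^4 + 51x^3 - 92x^2 + 60x

Reading degrees in the order [a, b, c, d, e] gives [2, 3, 2, 2, 3]; set D = diag(2, 3, 2, 2, 3) and form L = D - A. Computing det(xI - L) by cofactor expansion (or equivalently via sum-over-permutations) gives x^5 - 12x^4 + 51x^3 - 92x^2 + 60x. The constant term is 0 because L is singular (the all-ones vector lies in its kernel). The largest eigenvalue, 5, is at most the vertex count 5. The eigenvalues sum to 12, which equals trace(L) = 2|E|.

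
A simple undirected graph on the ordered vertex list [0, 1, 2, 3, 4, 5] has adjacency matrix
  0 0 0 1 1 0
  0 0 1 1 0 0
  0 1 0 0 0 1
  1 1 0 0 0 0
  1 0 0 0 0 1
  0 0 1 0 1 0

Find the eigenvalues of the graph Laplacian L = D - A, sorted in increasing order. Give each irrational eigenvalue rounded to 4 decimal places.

Each diagonal entry of L is the vertex degree and each off-diagonal entry is -1 where an edge is present, 0 otherwise; in the order [0, 1, 2, 3, 4, 5] the diagonal is [2, 2, 2, 2, 2, 2]. Since every row of L sums to 0, the all-ones vector is in the kernel and 0 is an eigenvalue. There is one zero in the spectrum, matching the 1 component.

[0, 1, 1, 3, 3, 4]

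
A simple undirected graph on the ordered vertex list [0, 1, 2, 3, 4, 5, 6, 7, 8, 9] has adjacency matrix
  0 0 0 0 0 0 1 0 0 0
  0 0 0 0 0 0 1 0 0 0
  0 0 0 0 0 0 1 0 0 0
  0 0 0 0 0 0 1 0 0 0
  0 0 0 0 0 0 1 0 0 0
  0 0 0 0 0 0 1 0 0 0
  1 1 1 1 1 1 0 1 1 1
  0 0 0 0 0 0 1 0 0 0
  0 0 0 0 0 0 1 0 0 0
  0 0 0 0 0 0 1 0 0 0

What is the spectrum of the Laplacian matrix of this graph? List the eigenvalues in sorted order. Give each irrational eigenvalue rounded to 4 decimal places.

Each diagonal entry of L is the vertex degree and each off-diagonal entry is -1 where an edge is present, 0 otherwise; in the order [0, 1, 2, 3, 4, 5, 6, 7, 8, 9] the diagonal is [1, 1, 1, 1, 1, 1, 9, 1, 1, 1]. The multiplicity of 0 as a Laplacian eigenvalue equals the number of connected components. The single zero eigenvalue shows the graph is connected. The largest eigenvalue, 10, is at most the vertex count 10.

[0, 1, 1, 1, 1, 1, 1, 1, 1, 10]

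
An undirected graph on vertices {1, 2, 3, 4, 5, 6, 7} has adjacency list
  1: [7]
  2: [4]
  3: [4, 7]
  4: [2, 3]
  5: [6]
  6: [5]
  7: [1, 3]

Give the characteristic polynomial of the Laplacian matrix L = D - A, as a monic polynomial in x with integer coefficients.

x^7 - 10x^6 + 37x^5 - 62x^4 + 45x^3 - 10x^2

Each diagonal entry of L is the vertex degree and each off-diagonal entry is -1 where an edge is present, 0 otherwise; in the order [1, 2, 3, 4, 5, 6, 7] the diagonal is [1, 1, 2, 2, 1, 1, 2]. Computing det(xI - L) by cofactor expansion (or equivalently via sum-over-permutations) gives x^7 - 10x^6 + 37x^5 - 62x^4 + 45x^3 - 10x^2. The coefficient of x^6 equals -trace(L) = -10, matching the sum of degrees. The eigenvalues sum to 10, which equals trace(L) = 2|E|. There are 2 zeros in the spectrum, matching the 2 components.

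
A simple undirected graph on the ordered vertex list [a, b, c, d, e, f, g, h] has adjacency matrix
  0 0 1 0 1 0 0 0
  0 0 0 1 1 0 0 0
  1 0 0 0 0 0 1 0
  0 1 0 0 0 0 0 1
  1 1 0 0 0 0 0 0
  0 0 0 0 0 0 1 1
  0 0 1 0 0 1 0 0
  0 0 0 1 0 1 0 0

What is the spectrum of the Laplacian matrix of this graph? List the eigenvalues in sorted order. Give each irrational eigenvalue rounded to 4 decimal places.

[0, 0.5858, 0.5858, 2, 2, 3.4142, 3.4142, 4]

Reading degrees in the order [a, b, c, d, e, f, g, h] gives [2, 2, 2, 2, 2, 2, 2, 2]; set D = diag(2, 2, 2, 2, 2, 2, 2, 2) and form L = D - A. L is symmetric positive semidefinite, so every eigenvalue is real and nonnegative. The largest eigenvalue, 4, is at most the vertex count 8. The eigenvalues sum to 16, which equals trace(L) = 2|E|.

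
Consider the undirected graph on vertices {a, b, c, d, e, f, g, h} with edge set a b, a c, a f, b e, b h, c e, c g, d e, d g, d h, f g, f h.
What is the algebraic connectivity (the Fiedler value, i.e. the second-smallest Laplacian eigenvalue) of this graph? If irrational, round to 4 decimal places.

2

Reading degrees in the order [a, b, c, d, e, f, g, h] gives [3, 3, 3, 3, 3, 3, 3, 3]; set D = diag(3, 3, 3, 3, 3, 3, 3, 3) and form L = D - A. The sorted Laplacian eigenvalues are [0, 2, 2, 2, 4, 4, 4, 6]; the algebraic connectivity is the second entry, 2. There is one zero in the spectrum, matching the 1 component. The eigenvalues sum to 24, which equals trace(L) = 2|E|.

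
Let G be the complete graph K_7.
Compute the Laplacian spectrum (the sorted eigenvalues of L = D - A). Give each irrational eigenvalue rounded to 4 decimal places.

[0, 7, 7, 7, 7, 7, 7]

The graph has 7 vertices and degree multiset [6, 6, 6, 6, 6, 6, 6]; D is the diagonal matrix of degrees and L = D - A. The multiplicity of 0 as a Laplacian eigenvalue equals the number of connected components. The single zero eigenvalue shows the graph is connected. The eigenvalues sum to 42, which equals trace(L) = 2|E|.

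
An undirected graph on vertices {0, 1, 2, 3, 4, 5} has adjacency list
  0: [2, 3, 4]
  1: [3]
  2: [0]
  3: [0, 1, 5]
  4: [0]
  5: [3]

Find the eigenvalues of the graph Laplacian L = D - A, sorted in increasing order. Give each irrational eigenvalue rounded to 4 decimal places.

[0, 0.4384, 1, 1, 3, 4.5616]

Each diagonal entry of L is the vertex degree and each off-diagonal entry is -1 where an edge is present, 0 otherwise; in the order [0, 1, 2, 3, 4, 5] the diagonal is [3, 1, 1, 3, 1, 1]. Diagonalising L (or applying a numerical eigensolver to the 6x6 matrix) gives the spectrum above. The single zero eigenvalue shows the graph is connected. By the matrix-tree theorem the graph has (1/6) * product of the nonzero eigenvalues = 1 spanning tree.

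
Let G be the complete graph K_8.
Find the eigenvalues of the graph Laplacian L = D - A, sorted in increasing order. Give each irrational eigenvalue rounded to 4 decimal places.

[0, 8, 8, 8, 8, 8, 8, 8]

The graph has 8 vertices and degree multiset [7, 7, 7, 7, 7, 7, 7, 7]; D is the diagonal matrix of degrees and L = D - A. Since every row of L sums to 0, the all-ones vector is in the kernel and 0 is an eigenvalue. The single zero eigenvalue shows the graph is connected. The largest eigenvalue, 8, is at most the vertex count 8.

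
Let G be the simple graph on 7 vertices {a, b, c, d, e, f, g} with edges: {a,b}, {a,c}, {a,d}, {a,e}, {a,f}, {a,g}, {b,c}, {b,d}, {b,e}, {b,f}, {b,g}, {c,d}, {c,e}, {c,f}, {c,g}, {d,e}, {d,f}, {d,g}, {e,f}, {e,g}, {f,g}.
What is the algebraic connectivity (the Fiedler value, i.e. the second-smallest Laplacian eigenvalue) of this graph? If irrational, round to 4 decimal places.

With the vertex order [a, b, c, d, e, f, g], the degrees are [6, 6, 6, 6, 6, 6, 6], giving D = diag(6, 6, 6, 6, 6, 6, 6) and L = D - A. The smallest Laplacian eigenvalue is always 0. The next one, lambda_2 = 7, measures how hard the graph is to disconnect: larger values mean better connectivity. There is one zero in the spectrum, matching the 1 component. The largest eigenvalue, 7, is at most the vertex count 7.

7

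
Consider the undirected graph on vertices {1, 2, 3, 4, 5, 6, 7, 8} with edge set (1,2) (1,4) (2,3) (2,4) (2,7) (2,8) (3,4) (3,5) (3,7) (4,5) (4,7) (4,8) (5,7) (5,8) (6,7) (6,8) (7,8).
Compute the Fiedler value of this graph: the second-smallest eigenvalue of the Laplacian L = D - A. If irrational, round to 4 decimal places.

1.5738

Each diagonal entry of L is the vertex degree and each off-diagonal entry is -1 where an edge is present, 0 otherwise; in the order [1, 2, 3, 4, 5, 6, 7, 8] the diagonal is [2, 5, 4, 6, 4, 2, 6, 5]. Computing the eigenvalues of L and sorting gives [0, 1.5738, 2.2907, 4.4683, 4.8061, 6.7083, 6.9032, 7.2495]. The Fiedler value lambda_2 = 1.5738 is strictly positive, so the graph is connected. The eigenvalues sum to 34, which equals trace(L) = 2|E|.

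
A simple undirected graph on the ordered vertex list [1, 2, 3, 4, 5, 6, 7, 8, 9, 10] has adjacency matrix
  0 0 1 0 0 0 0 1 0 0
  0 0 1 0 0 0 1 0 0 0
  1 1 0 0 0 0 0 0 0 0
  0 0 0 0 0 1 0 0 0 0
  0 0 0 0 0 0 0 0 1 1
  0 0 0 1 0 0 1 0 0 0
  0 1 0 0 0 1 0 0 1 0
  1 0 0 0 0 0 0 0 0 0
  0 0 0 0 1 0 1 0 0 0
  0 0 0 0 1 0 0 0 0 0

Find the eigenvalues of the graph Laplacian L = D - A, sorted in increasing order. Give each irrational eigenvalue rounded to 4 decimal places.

Reading degrees in the order [1, 2, 3, 4, 5, 6, 7, 8, 9, 10] gives [2, 2, 2, 1, 2, 2, 3, 1, 2, 1]; set D = diag(2, 2, 2, 1, 2, 2, 3, 1, 2, 1) and form L = D - A. Diagonalising L (or applying a numerical eigensolver to the 10x10 matrix) gives the spectrum above. The single zero eigenvalue shows the graph is connected. By the matrix-tree theorem the graph has (1/10) * product of the nonzero eigenvalues = 1 spanning tree.

[0, 0.1479, 0.2814, 0.7873, 1.2931, 2, 2.4631, 3.0926, 3.4687, 4.4659]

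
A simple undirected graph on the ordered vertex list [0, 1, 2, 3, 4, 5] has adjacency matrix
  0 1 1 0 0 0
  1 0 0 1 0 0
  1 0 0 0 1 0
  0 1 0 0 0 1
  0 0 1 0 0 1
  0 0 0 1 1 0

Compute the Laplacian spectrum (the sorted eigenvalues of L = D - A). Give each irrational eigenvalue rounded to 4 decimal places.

[0, 1, 1, 3, 3, 4]

Reading degrees in the order [0, 1, 2, 3, 4, 5] gives [2, 2, 2, 2, 2, 2]; set D = diag(2, 2, 2, 2, 2, 2) and form L = D - A. L is symmetric positive semidefinite, so every eigenvalue is real and nonnegative.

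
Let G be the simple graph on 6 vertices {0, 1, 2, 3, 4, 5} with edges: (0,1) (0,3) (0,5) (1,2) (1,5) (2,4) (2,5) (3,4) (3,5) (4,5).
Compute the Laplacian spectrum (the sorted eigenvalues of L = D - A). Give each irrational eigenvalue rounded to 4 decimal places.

Reading degrees in the order [0, 1, 2, 3, 4, 5] gives [3, 3, 3, 3, 3, 5]; set D = diag(3, 3, 3, 3, 3, 5) and form L = D - A. The multiplicity of 0 as a Laplacian eigenvalue equals the number of connected components.

[0, 2.3820, 2.3820, 4.6180, 4.6180, 6]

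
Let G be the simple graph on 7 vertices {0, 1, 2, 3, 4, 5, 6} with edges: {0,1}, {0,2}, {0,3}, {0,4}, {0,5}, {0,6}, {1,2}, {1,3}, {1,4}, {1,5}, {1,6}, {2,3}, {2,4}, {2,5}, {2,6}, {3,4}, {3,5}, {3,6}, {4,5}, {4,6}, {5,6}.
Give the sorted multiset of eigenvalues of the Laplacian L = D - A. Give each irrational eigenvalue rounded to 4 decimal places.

[0, 7, 7, 7, 7, 7, 7]

Reading degrees in the order [0, 1, 2, 3, 4, 5, 6] gives [6, 6, 6, 6, 6, 6, 6]; set D = diag(6, 6, 6, 6, 6, 6, 6) and form L = D - A. The multiplicity of 0 as a Laplacian eigenvalue equals the number of connected components. The largest eigenvalue, 7, is at most the vertex count 7.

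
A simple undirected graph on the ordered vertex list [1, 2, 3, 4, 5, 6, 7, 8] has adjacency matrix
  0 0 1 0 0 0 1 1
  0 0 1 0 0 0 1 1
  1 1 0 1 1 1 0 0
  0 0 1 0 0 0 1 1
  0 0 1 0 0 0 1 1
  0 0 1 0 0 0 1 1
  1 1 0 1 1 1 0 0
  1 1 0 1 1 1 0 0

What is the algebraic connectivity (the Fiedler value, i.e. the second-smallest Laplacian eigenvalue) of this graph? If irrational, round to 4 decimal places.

3

Each diagonal entry of L is the vertex degree and each off-diagonal entry is -1 where an edge is present, 0 otherwise; in the order [1, 2, 3, 4, 5, 6, 7, 8] the diagonal is [3, 3, 5, 3, 3, 3, 5, 5]. Computing the eigenvalues of L and sorting gives [0, 3, 3, 3, 3, 5, 5, 8]. The Fiedler value lambda_2 = 3 is strictly positive, so the graph is connected.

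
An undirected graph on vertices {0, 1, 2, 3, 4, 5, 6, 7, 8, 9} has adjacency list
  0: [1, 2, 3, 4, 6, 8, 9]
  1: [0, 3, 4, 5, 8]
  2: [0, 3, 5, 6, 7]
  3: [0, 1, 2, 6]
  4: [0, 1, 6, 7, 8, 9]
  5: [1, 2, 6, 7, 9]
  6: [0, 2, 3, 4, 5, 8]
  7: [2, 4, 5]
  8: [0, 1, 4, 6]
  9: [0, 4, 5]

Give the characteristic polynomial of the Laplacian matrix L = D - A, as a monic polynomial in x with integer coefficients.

Each diagonal entry of L is the vertex degree and each off-diagonal entry is -1 where an edge is present, 0 otherwise; in the order [0, 1, 2, 3, 4, 5, 6, 7, 8, 9] the diagonal is [7, 5, 5, 4, 6, 5, 6, 3, 4, 3]. L has integer entries, so p(x) = det(xI - L) has integer coefficients. Expanding the determinant yields x^10 - 48x^9 + 1005x^8 - 12036x^7 + 90778x^6 - 446724x^5 + 1433002x^4 - 2886882x^3 + 3311928x^2 - 1647840x. The coefficient of x^9 equals -trace(L) = -48, matching the sum of degrees. The eigenvalues sum to 48, which equals trace(L) = 2|E|. The largest eigenvalue, 8.4622, is at most the vertex count 10.

x^10 - 48x^9 + 1005x^8 - 12036x^7 + 90778x^6 - 446724x^5 + 1433002x^4 - 2886882x^3 + 3311928x^2 - 1647840x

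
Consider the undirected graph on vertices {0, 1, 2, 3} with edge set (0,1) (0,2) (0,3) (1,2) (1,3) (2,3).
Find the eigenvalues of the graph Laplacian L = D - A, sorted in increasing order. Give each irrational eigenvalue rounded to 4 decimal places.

With the vertex order [0, 1, 2, 3], the degrees are [3, 3, 3, 3], giving D = diag(3, 3, 3, 3) and L = D - A. Diagonalising L (or applying a numerical eigensolver to the 4x4 matrix) gives the spectrum above. There is one zero in the spectrum, matching the 1 component.

[0, 4, 4, 4]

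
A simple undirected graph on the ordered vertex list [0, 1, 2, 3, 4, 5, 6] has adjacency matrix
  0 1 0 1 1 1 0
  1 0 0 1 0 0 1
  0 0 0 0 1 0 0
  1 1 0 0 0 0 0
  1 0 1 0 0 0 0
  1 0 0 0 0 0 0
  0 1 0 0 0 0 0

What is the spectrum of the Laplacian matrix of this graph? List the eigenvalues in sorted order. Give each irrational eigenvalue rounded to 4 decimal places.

[0, 0.4116, 0.7530, 1.4064, 2.4450, 3.8019, 5.1819]

With the vertex order [0, 1, 2, 3, 4, 5, 6], the degrees are [4, 3, 1, 2, 2, 1, 1], giving D = diag(4, 3, 1, 2, 2, 1, 1) and L = D - A. Diagonalising L (or applying a numerical eigensolver to the 7x7 matrix) gives the spectrum above. By the matrix-tree theorem the graph has (1/7) * product of the nonzero eigenvalues = 3 spanning trees. The eigenvalues sum to 14, which equals trace(L) = 2|E|.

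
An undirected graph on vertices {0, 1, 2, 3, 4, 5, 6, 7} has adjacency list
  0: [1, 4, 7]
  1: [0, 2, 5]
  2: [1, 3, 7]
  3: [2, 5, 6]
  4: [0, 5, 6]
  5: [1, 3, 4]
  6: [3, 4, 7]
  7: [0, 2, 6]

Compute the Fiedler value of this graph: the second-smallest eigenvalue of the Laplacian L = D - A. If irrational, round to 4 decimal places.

Reading degrees in the order [0, 1, 2, 3, 4, 5, 6, 7] gives [3, 3, 3, 3, 3, 3, 3, 3]; set D = diag(3, 3, 3, 3, 3, 3, 3, 3) and form L = D - A. The smallest Laplacian eigenvalue is always 0. The next one, lambda_2 = 2, measures how hard the graph is to disconnect: larger values mean better connectivity.

2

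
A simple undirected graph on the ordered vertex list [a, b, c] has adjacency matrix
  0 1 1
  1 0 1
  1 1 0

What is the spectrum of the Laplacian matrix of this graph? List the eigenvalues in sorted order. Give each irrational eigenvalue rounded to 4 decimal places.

[0, 3, 3]

Reading degrees in the order [a, b, c] gives [2, 2, 2]; set D = diag(2, 2, 2) and form L = D - A. L is symmetric positive semidefinite, so every eigenvalue is real and nonnegative. The single zero eigenvalue shows the graph is connected. There is one zero in the spectrum, matching the 1 component.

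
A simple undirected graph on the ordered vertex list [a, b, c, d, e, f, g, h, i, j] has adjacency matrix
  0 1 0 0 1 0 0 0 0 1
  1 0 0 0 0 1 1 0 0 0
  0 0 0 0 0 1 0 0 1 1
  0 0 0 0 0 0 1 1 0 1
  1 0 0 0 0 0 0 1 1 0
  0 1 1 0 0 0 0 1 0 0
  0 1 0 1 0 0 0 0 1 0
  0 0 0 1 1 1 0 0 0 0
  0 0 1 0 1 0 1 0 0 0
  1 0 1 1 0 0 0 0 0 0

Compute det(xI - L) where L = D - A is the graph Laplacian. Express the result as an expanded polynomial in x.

x^10 - 30x^9 + 390x^8 - 2880x^7 + 13305x^6 - 39882x^5 + 77640x^4 - 94800x^3 + 66000x^2 - 20000x

With the vertex order [a, b, c, d, e, f, g, h, i, j], the degrees are [3, 3, 3, 3, 3, 3, 3, 3, 3, 3], giving D = diag(3, 3, 3, 3, 3, 3, 3, 3, 3, 3) and L = D - A. L has integer entries, so p(x) = det(xI - L) has integer coefficients. Expanding the determinant yields x^10 - 30x^9 + 390x^8 - 2880x^7 + 13305x^6 - 39882x^5 + 77640x^4 - 94800x^3 + 66000x^2 - 20000x. Since p(0) = det(-L) = 0, x divides p(x).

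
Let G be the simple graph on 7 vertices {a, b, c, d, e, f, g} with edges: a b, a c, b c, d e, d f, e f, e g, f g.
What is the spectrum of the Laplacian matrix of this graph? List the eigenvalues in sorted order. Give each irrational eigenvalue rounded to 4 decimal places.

[0, 0, 2, 3, 3, 4, 4]

Reading degrees in the order [a, b, c, d, e, f, g] gives [2, 2, 2, 2, 3, 3, 2]; set D = diag(2, 2, 2, 2, 3, 3, 2) and form L = D - A. Since every row of L sums to 0, the all-ones vector is in the kernel and 0 is an eigenvalue. The 2 zero eigenvalues correspond to the 2 connected components. The largest eigenvalue, 4, is at most the vertex count 7. There are 2 zeros in the spectrum, matching the 2 components.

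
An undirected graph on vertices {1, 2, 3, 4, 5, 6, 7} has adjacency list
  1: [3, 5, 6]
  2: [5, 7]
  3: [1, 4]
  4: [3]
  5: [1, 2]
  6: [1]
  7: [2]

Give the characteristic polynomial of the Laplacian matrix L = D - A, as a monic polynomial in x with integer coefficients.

Each diagonal entry of L is the vertex degree and each off-diagonal entry is -1 where an edge is present, 0 otherwise; in the order [1, 2, 3, 4, 5, 6, 7] the diagonal is [3, 2, 2, 1, 2, 1, 1]. Computing det(xI - L) by cofactor expansion (or equivalently via sum-over-permutations) gives x^7 - 12x^6 + 54x^5 - 114x^4 + 115x^3 - 50x^2 + 7x. The constant term is 0 because L is singular (the all-ones vector lies in its kernel).

x^7 - 12x^6 + 54x^5 - 114x^4 + 115x^3 - 50x^2 + 7x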